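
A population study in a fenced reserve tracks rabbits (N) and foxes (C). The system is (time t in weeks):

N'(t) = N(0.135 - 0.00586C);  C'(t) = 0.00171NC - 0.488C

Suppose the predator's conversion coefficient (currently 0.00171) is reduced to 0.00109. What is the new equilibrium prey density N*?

N* ≈ 448

At the interior fixed point, setting dC/dt = 0 with C > 0 fixes N* = (predator death rate)/(NC coefficient) — independent of the other coefficients.
With the change, N* = 0.488/0.00109 = 448; it rises from 285.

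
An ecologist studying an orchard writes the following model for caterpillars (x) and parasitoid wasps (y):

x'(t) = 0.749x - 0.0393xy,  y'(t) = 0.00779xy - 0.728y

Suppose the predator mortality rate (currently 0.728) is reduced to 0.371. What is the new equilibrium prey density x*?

x* ≈ 47.6

At the interior fixed point, setting dy/dt = 0 with y > 0 fixes x* = (predator death rate)/(xy coefficient) — independent of the other coefficients.
With the change, x* = 0.371/0.00779 = 47.6; it falls from 93.5.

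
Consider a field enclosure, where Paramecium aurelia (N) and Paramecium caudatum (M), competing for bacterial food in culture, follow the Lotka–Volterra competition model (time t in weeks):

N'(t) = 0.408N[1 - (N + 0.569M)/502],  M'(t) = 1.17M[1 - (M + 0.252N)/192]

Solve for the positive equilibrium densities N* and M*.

Setting both brackets to zero gives the nullclines N + 0.569M = 502 and 0.252N + M = 192.
Substituting M = 192 - 0.252N into the first: N(1 - 0.569·0.252) = 502 - 0.569·192.
So N* = 393/0.857 = 458, and then M* = 192 - 0.252·458 = 76.5.

N* ≈ 458, M* ≈ 76.5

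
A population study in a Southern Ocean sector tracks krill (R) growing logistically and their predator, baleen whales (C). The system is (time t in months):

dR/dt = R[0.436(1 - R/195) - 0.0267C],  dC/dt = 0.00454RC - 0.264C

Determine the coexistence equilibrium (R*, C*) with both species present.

From dC/dt = 0 with C > 0: 0.00454R* = 0.264, so R* = 58.1.
Substitute into dR/dt = 0: 0.436(1 - 58.1/195) = 0.0267C*.
The bracket is 0.702, giving C* = 0.306/0.0267 = 11.5.

R* ≈ 58.1, C* ≈ 11.5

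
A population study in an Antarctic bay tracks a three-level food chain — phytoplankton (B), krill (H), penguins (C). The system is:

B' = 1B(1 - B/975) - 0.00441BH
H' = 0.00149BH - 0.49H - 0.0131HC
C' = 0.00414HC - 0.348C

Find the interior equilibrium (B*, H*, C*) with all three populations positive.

From dC/dt = 0: 0.00414H* = 0.348, so H* = 84.1.
From dB/dt = 0: 1(1 - B*/975) = 0.00441·84.1, giving B* = 975·(1 - 0.371) = 614.
From dH/dt = 0: 0.00149·614 - 0.49 = 0.0131C*, so C* = 0.424/0.0131 = 32.4.

B* ≈ 614, H* ≈ 84.1, C* ≈ 32.4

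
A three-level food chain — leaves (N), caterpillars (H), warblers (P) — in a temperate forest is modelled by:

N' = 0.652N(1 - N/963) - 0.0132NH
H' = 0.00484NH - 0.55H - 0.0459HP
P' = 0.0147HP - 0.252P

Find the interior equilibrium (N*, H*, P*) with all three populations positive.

From dP/dt = 0: 0.0147H* = 0.252, so H* = 17.1.
From dN/dt = 0: 0.652(1 - N*/963) = 0.0132·17.1, giving N* = 963·(1 - 0.347) = 629.
From dH/dt = 0: 0.00484·629 - 0.55 = 0.0459P*, so P* = 2.49/0.0459 = 54.3.

N* ≈ 629, H* ≈ 17.1, P* ≈ 54.3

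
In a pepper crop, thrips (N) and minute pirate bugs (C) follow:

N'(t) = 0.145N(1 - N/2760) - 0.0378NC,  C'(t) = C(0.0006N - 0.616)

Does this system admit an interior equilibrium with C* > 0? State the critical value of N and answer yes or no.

Threshold N = 1030; K > 1030, so yes, the predator persists.

The predator equation gives dC/dt > 0 only when N > 0.616/0.0006 = 1030.
Without the predator, N → K = 2760. Since 2760 > 1030, the predator can invade and persist.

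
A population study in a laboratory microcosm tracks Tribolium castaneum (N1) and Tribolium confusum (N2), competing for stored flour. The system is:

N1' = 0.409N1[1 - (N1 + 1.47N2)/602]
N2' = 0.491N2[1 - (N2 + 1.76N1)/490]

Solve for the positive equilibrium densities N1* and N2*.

N1* ≈ 74.5, N2* ≈ 359

Setting both brackets to zero gives the nullclines N1 + 1.47N2 = 602 and 1.76N1 + N2 = 490.
Substituting N2 = 490 - 1.76N1 into the first: N1(1 - 1.47·1.76) = 602 - 1.47·490.
So N1* = -118/-1.59 = 74.5, and then N2* = 490 - 1.76·74.5 = 359.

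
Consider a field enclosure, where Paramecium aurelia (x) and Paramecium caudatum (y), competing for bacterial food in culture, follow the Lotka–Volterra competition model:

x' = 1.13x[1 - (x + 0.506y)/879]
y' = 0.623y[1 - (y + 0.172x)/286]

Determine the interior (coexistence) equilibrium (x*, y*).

Setting both brackets to zero gives the nullclines x + 0.506y = 879 and 0.172x + y = 286.
Substituting y = 286 - 0.172x into the first: x(1 - 0.506·0.172) = 879 - 0.506·286.
So x* = 734/0.913 = 804, and then y* = 286 - 0.172·804 = 148.

x* ≈ 804, y* ≈ 148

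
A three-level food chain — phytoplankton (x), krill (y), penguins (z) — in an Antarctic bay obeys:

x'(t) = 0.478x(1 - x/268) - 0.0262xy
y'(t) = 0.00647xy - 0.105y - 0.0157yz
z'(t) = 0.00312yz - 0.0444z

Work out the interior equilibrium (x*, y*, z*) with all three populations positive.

x* ≈ 59, y* ≈ 14.2, z* ≈ 17.6

From dz/dt = 0: 0.00312y* = 0.0444, so y* = 14.2.
From dx/dt = 0: 0.478(1 - x*/268) = 0.0262·14.2, giving x* = 268·(1 - 0.78) = 59.
From dy/dt = 0: 0.00647·59 - 0.105 = 0.0157z*, so z* = 0.276/0.0157 = 17.6.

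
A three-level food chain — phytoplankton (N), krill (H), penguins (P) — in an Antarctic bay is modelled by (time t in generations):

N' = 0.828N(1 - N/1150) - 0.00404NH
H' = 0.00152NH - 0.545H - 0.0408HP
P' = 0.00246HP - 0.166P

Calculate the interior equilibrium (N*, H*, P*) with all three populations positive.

From dP/dt = 0: 0.00246H* = 0.166, so H* = 67.5.
From dN/dt = 0: 0.828(1 - N*/1150) = 0.00404·67.5, giving N* = 1150·(1 - 0.329) = 771.
From dH/dt = 0: 0.00152·771 - 0.545 = 0.0408P*, so P* = 0.627/0.0408 = 15.4.

N* ≈ 771, H* ≈ 67.5, P* ≈ 15.4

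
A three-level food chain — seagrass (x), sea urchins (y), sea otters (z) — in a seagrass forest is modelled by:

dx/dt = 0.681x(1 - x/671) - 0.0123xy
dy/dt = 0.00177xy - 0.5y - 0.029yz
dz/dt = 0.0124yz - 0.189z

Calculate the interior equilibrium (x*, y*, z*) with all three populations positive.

From dz/dt = 0: 0.0124y* = 0.189, so y* = 15.2.
From dx/dt = 0: 0.681(1 - x*/671) = 0.0123·15.2, giving x* = 671·(1 - 0.275) = 486.
From dy/dt = 0: 0.00177·486 - 0.5 = 0.029z*, so z* = 0.361/0.029 = 12.4.

x* ≈ 486, y* ≈ 15.2, z* ≈ 12.4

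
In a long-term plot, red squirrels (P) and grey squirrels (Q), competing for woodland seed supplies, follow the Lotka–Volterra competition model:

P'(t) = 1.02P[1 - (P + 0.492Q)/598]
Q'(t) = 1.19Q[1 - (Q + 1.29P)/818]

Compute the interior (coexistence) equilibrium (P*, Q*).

Setting both brackets to zero gives the nullclines P + 0.492Q = 598 and 1.29P + Q = 818.
Substituting Q = 818 - 1.29P into the first: P(1 - 0.492·1.29) = 598 - 0.492·818.
So P* = 196/0.365 = 535, and then Q* = 818 - 1.29·535 = 128.

P* ≈ 535, Q* ≈ 128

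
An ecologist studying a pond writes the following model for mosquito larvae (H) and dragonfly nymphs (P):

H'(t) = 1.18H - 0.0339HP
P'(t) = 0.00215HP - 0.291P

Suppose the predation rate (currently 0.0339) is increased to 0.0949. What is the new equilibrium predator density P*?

P* ≈ 12.4

At the interior fixed point, setting dH/dt = 0 with H > 0 fixes P* = (prey growth rate)/(HP coefficient) — independent of the other coefficients.
With the change, P* = 1.18/0.0949 = 12.4; it falls from 34.8.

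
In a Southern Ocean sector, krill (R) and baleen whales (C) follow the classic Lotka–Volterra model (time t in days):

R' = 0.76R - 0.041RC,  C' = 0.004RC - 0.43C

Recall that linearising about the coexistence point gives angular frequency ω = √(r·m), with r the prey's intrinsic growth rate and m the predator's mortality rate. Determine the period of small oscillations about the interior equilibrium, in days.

Here r = 0.76 and m = 0.43, so r·m = 0.327.
ω = √0.327 = 0.572 per day, hence T = 2π/ω ≈ 11 days.

T ≈ 11 days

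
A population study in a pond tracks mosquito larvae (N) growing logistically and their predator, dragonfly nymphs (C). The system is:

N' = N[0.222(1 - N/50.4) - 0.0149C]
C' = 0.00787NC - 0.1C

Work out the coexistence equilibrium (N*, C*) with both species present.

From dC/dt = 0 with C > 0: 0.00787N* = 0.1, so N* = 12.7.
Substitute into dN/dt = 0: 0.222(1 - 12.7/50.4) = 0.0149C*.
The bracket is 0.748, giving C* = 0.166/0.0149 = 11.1.

N* ≈ 12.7, C* ≈ 11.1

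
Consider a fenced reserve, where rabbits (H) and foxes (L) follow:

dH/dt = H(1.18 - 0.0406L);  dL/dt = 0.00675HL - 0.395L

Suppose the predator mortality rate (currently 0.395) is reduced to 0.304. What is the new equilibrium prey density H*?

At the interior fixed point, setting dL/dt = 0 with L > 0 fixes H* = (predator death rate)/(HL coefficient) — independent of the other coefficients.
With the change, H* = 0.304/0.00675 = 45; it falls from 58.5.

H* ≈ 45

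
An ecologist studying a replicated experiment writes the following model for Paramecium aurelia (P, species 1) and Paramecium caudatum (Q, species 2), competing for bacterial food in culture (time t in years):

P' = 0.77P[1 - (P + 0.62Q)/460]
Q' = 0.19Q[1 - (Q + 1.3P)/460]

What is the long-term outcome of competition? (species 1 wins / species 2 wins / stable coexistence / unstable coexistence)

species 1 excludes species 2

Compare the nullcline intercepts: K1/α12 = 460/0.62 = 742 > K2 = 460; K2/α21 = 460/1.3 = 354 < K1 = 460.
Since the inequalities point opposite ways, species 1 can invade but species 2 cannot.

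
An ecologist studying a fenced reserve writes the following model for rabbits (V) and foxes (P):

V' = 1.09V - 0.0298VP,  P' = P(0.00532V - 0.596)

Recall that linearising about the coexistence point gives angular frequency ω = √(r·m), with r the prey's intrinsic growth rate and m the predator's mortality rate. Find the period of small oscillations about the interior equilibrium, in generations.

T ≈ 7.8 generations

Here r = 1.09 and m = 0.596, so r·m = 0.65.
ω = √0.65 = 0.806 per generation, hence T = 2π/ω ≈ 7.8 generations.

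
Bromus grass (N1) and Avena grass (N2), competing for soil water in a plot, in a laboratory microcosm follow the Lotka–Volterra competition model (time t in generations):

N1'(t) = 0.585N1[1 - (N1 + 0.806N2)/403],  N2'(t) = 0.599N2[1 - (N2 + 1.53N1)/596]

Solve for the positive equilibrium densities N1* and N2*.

N1* ≈ 332, N2* ≈ 88.3

Setting both brackets to zero gives the nullclines N1 + 0.806N2 = 403 and 1.53N1 + N2 = 596.
Substituting N2 = 596 - 1.53N1 into the first: N1(1 - 0.806·1.53) = 403 - 0.806·596.
So N1* = -77.4/-0.233 = 332, and then N2* = 596 - 1.53·332 = 88.3.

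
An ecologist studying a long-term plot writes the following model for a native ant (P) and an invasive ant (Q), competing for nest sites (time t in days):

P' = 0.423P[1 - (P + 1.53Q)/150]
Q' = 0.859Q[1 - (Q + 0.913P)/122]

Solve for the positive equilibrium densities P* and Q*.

P* ≈ 92.4, Q* ≈ 37.7

Setting both brackets to zero gives the nullclines P + 1.53Q = 150 and 0.913P + Q = 122.
Substituting Q = 122 - 0.913P into the first: P(1 - 1.53·0.913) = 150 - 1.53·122.
So P* = -36.7/-0.397 = 92.4, and then Q* = 122 - 0.913·92.4 = 37.7.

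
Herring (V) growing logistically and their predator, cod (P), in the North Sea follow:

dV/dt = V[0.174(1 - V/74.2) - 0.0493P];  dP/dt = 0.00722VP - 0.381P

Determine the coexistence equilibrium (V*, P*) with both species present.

V* ≈ 52.8, P* ≈ 1.02

From dP/dt = 0 with P > 0: 0.00722V* = 0.381, so V* = 52.8.
Substitute into dV/dt = 0: 0.174(1 - 52.8/74.2) = 0.0493P*.
The bracket is 0.289, giving P* = 0.0503/0.0493 = 1.02.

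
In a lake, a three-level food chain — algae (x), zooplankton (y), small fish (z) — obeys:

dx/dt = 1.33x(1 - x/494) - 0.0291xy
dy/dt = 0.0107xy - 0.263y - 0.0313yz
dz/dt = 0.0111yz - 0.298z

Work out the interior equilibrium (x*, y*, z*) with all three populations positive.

x* ≈ 204, y* ≈ 26.8, z* ≈ 61.3

From dz/dt = 0: 0.0111y* = 0.298, so y* = 26.8.
From dx/dt = 0: 1.33(1 - x*/494) = 0.0291·26.8, giving x* = 494·(1 - 0.587) = 204.
From dy/dt = 0: 0.0107·204 - 0.263 = 0.0313z*, so z* = 1.92/0.0313 = 61.3.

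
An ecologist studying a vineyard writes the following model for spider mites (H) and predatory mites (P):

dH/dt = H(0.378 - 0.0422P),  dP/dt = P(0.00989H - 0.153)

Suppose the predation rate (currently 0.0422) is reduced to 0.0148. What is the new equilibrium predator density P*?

P* ≈ 25.5

At the interior fixed point, setting dH/dt = 0 with H > 0 fixes P* = (prey growth rate)/(HP coefficient) — independent of the other coefficients.
With the change, P* = 0.378/0.0148 = 25.5; it rises from 8.96.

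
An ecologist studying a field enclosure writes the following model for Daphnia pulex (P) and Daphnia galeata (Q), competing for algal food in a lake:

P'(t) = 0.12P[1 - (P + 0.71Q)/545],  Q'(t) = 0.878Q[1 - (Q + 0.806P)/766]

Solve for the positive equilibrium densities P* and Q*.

Setting both brackets to zero gives the nullclines P + 0.71Q = 545 and 0.806P + Q = 766.
Substituting Q = 766 - 0.806P into the first: P(1 - 0.71·0.806) = 545 - 0.71·766.
So P* = 1.14/0.428 = 2.67, and then Q* = 766 - 0.806·2.67 = 764.

P* ≈ 2.67, Q* ≈ 764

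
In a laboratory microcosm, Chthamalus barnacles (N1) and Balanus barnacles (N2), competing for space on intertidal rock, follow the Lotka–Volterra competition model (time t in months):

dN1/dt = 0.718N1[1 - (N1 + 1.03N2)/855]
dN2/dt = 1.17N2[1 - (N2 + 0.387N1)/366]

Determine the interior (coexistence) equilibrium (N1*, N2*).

Setting both brackets to zero gives the nullclines N1 + 1.03N2 = 855 and 0.387N1 + N2 = 366.
Substituting N2 = 366 - 0.387N1 into the first: N1(1 - 1.03·0.387) = 855 - 1.03·366.
So N1* = 478/0.601 = 795, and then N2* = 366 - 0.387·795 = 58.4.

N1* ≈ 795, N2* ≈ 58.4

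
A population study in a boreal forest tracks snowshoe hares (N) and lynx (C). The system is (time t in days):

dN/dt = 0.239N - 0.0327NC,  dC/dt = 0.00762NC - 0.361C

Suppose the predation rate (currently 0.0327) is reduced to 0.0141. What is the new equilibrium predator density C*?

At the interior fixed point, setting dN/dt = 0 with N > 0 fixes C* = (prey growth rate)/(NC coefficient) — independent of the other coefficients.
With the change, C* = 0.239/0.0141 = 17; it rises from 7.31.

C* ≈ 17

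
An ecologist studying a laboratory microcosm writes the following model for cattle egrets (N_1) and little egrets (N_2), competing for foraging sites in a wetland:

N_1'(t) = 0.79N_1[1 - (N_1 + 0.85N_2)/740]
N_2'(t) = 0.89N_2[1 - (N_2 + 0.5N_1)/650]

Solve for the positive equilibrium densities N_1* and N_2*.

N_1* ≈ 326, N_2* ≈ 487

Setting both brackets to zero gives the nullclines N_1 + 0.85N_2 = 740 and 0.5N_1 + N_2 = 650.
Substituting N_2 = 650 - 0.5N_1 into the first: N_1(1 - 0.85·0.5) = 740 - 0.85·650.
So N_1* = 188/0.575 = 326, and then N_2* = 650 - 0.5·326 = 487.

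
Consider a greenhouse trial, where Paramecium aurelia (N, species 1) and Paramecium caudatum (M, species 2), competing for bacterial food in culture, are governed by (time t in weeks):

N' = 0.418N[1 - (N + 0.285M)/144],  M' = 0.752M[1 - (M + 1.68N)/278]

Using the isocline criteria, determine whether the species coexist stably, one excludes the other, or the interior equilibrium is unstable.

Compare the nullcline intercepts: K1/α12 = 144/0.285 = 505 > K2 = 278; K2/α21 = 278/1.68 = 165 > K1 = 144.
Since both inequalities hold, each species can invade when rare, so the interior equilibrium is stable.

stable coexistence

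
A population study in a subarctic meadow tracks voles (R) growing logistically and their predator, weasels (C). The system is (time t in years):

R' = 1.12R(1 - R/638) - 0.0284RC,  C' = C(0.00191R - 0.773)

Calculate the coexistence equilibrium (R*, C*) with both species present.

From dC/dt = 0 with C > 0: 0.00191R* = 0.773, so R* = 405.
Substitute into dR/dt = 0: 1.12(1 - 405/638) = 0.0284C*.
The bracket is 0.366, giving C* = 0.41/0.0284 = 14.4.

R* ≈ 405, C* ≈ 14.4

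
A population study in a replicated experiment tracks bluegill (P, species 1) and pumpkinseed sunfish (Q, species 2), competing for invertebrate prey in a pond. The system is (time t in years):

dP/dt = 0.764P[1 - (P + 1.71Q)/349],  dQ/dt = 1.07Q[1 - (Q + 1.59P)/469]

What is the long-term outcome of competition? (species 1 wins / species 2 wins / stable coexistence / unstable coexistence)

Compare the nullcline intercepts: K1/α12 = 349/1.71 = 204 < K2 = 469; K2/α21 = 469/1.59 = 295 < K1 = 349.
Since both are reversed, neither can invade when rare; the interior point is a saddle.

unstable coexistence (outcome depends on initial conditions)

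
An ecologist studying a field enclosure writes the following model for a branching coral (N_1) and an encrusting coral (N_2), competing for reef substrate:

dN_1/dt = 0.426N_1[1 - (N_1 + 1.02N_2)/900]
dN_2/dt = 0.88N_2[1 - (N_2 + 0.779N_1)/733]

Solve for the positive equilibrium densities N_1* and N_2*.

N_1* ≈ 742, N_2* ≈ 155

Setting both brackets to zero gives the nullclines N_1 + 1.02N_2 = 900 and 0.779N_1 + N_2 = 733.
Substituting N_2 = 733 - 0.779N_1 into the first: N_1(1 - 1.02·0.779) = 900 - 1.02·733.
So N_1* = 152/0.205 = 742, and then N_2* = 733 - 0.779·742 = 155.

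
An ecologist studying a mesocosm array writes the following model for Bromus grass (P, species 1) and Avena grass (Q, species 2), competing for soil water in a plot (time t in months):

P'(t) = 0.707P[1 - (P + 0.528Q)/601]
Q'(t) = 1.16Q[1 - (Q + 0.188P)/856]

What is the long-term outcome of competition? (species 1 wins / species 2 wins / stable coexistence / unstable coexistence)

Compare the nullcline intercepts: K1/α12 = 601/0.528 = 1140 > K2 = 856; K2/α21 = 856/0.188 = 4550 > K1 = 601.
Since both inequalities hold, each species can invade when rare, so the interior equilibrium is stable.

stable coexistence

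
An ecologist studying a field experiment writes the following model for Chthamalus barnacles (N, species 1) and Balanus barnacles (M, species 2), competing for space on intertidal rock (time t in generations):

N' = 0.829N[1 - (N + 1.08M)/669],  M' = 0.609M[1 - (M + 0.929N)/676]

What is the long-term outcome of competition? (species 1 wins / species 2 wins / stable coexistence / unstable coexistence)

species 2 excludes species 1

Compare the nullcline intercepts: K1/α12 = 669/1.08 = 619 < K2 = 676; K2/α21 = 676/0.929 = 728 > K1 = 669.
Since the inequalities point opposite ways, species 2 can invade but species 1 cannot.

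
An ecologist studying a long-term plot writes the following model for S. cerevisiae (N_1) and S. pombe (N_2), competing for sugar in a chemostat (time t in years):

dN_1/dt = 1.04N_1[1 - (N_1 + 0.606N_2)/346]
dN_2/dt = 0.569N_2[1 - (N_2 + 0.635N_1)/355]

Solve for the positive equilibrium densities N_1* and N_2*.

N_1* ≈ 213, N_2* ≈ 220

Setting both brackets to zero gives the nullclines N_1 + 0.606N_2 = 346 and 0.635N_1 + N_2 = 355.
Substituting N_2 = 355 - 0.635N_1 into the first: N_1(1 - 0.606·0.635) = 346 - 0.606·355.
So N_1* = 131/0.615 = 213, and then N_2* = 355 - 0.635·213 = 220.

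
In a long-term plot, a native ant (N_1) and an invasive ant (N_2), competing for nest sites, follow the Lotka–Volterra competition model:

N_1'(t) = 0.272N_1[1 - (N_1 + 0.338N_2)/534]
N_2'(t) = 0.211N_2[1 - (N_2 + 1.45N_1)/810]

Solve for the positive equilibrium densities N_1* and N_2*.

N_1* ≈ 510, N_2* ≈ 70

Setting both brackets to zero gives the nullclines N_1 + 0.338N_2 = 534 and 1.45N_1 + N_2 = 810.
Substituting N_2 = 810 - 1.45N_1 into the first: N_1(1 - 0.338·1.45) = 534 - 0.338·810.
So N_1* = 260/0.51 = 510, and then N_2* = 810 - 1.45·510 = 70.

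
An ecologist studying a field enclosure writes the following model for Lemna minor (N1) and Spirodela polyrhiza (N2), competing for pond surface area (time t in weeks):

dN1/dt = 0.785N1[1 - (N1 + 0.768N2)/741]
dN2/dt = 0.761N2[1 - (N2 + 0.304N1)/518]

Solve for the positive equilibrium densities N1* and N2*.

Setting both brackets to zero gives the nullclines N1 + 0.768N2 = 741 and 0.304N1 + N2 = 518.
Substituting N2 = 518 - 0.304N1 into the first: N1(1 - 0.768·0.304) = 741 - 0.768·518.
So N1* = 343/0.767 = 448, and then N2* = 518 - 0.304·448 = 382.

N1* ≈ 448, N2* ≈ 382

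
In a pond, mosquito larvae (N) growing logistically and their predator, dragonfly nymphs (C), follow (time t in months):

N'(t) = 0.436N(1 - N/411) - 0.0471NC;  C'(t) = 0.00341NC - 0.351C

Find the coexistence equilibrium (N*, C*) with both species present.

N* ≈ 103, C* ≈ 6.94

From dC/dt = 0 with C > 0: 0.00341N* = 0.351, so N* = 103.
Substitute into dN/dt = 0: 0.436(1 - 103/411) = 0.0471C*.
The bracket is 0.75, giving C* = 0.327/0.0471 = 6.94.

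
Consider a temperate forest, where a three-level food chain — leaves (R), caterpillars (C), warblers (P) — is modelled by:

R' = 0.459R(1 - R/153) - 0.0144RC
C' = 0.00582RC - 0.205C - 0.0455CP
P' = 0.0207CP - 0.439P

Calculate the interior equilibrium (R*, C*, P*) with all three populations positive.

R* ≈ 51.2, C* ≈ 21.2, P* ≈ 2.04

From dP/dt = 0: 0.0207C* = 0.439, so C* = 21.2.
From dR/dt = 0: 0.459(1 - R*/153) = 0.0144·21.2, giving R* = 153·(1 - 0.665) = 51.2.
From dC/dt = 0: 0.00582·51.2 - 0.205 = 0.0455P*, so P* = 0.093/0.0455 = 2.04.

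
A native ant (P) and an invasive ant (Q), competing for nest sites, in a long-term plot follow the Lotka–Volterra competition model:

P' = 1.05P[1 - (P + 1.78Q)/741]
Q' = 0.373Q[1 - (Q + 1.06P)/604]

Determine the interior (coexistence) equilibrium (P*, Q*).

P* ≈ 377, Q* ≈ 205

Setting both brackets to zero gives the nullclines P + 1.78Q = 741 and 1.06P + Q = 604.
Substituting Q = 604 - 1.06P into the first: P(1 - 1.78·1.06) = 741 - 1.78·604.
So P* = -334/-0.887 = 377, and then Q* = 604 - 1.06·377 = 205.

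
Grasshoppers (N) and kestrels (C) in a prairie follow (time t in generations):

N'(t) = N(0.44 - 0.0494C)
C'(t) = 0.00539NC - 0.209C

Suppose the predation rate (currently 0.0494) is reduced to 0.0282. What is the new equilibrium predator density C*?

C* ≈ 15.6

At the interior fixed point, setting dN/dt = 0 with N > 0 fixes C* = (prey growth rate)/(NC coefficient) — independent of the other coefficients.
With the change, C* = 0.44/0.0282 = 15.6; it rises from 8.91.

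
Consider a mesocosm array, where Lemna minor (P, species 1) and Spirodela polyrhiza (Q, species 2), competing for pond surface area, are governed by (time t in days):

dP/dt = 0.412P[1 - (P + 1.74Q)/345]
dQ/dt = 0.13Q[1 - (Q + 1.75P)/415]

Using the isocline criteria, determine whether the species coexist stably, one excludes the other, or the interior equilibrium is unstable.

unstable coexistence (outcome depends on initial conditions)

Compare the nullcline intercepts: K1/α12 = 345/1.74 = 198 < K2 = 415; K2/α21 = 415/1.75 = 237 < K1 = 345.
Since both are reversed, neither can invade when rare; the interior point is a saddle.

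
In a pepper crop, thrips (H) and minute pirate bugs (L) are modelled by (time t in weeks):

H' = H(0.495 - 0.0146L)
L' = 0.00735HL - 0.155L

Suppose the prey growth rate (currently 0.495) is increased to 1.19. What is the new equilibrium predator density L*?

L* ≈ 81.5

At the interior fixed point, setting dH/dt = 0 with H > 0 fixes L* = (prey growth rate)/(HL coefficient) — independent of the other coefficients.
With the change, L* = 1.19/0.0146 = 81.5; it rises from 33.9.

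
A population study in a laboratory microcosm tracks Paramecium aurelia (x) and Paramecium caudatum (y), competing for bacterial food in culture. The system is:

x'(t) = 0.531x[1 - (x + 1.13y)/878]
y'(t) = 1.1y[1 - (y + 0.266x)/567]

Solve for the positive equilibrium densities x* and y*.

Setting both brackets to zero gives the nullclines x + 1.13y = 878 and 0.266x + y = 567.
Substituting y = 567 - 0.266x into the first: x(1 - 1.13·0.266) = 878 - 1.13·567.
So x* = 237/0.699 = 339, and then y* = 567 - 0.266·339 = 477.

x* ≈ 339, y* ≈ 477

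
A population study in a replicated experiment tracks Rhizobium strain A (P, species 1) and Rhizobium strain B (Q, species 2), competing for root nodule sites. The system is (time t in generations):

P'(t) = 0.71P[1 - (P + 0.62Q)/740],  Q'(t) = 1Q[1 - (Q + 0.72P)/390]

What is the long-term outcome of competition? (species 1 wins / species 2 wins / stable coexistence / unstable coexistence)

species 1 excludes species 2

Compare the nullcline intercepts: K1/α12 = 740/0.62 = 1190 > K2 = 390; K2/α21 = 390/0.72 = 542 < K1 = 740.
Since the inequalities point opposite ways, species 1 can invade but species 2 cannot.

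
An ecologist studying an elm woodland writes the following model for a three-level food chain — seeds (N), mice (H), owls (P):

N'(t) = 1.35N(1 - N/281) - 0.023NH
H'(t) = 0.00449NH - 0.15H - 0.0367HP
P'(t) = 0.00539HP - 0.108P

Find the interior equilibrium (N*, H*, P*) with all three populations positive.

From dP/dt = 0: 0.00539H* = 0.108, so H* = 20.
From dN/dt = 0: 1.35(1 - N*/281) = 0.023·20, giving N* = 281·(1 - 0.341) = 185.
From dH/dt = 0: 0.00449·185 - 0.15 = 0.0367P*, so P* = 0.681/0.0367 = 18.6.

N* ≈ 185, H* ≈ 20, P* ≈ 18.6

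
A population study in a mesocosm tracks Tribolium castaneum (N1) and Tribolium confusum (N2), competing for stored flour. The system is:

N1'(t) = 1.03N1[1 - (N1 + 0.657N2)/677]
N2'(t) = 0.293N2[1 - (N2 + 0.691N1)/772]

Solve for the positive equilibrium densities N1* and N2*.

Setting both brackets to zero gives the nullclines N1 + 0.657N2 = 677 and 0.691N1 + N2 = 772.
Substituting N2 = 772 - 0.691N1 into the first: N1(1 - 0.657·0.691) = 677 - 0.657·772.
So N1* = 170/0.546 = 311, and then N2* = 772 - 0.691·311 = 557.

N1* ≈ 311, N2* ≈ 557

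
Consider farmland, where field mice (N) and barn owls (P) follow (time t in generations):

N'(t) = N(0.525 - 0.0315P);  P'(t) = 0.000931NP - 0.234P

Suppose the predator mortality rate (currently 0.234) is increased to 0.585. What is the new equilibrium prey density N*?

At the interior fixed point, setting dP/dt = 0 with P > 0 fixes N* = (predator death rate)/(NP coefficient) — independent of the other coefficients.
With the change, N* = 0.585/0.000931 = 628; it rises from 251.

N* ≈ 628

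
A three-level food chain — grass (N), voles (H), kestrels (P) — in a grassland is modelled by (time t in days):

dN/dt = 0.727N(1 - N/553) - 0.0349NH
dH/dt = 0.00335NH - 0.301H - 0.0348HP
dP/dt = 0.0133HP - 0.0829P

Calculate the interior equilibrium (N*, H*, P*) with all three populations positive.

N* ≈ 388, H* ≈ 6.23, P* ≈ 28.7

From dP/dt = 0: 0.0133H* = 0.0829, so H* = 6.23.
From dN/dt = 0: 0.727(1 - N*/553) = 0.0349·6.23, giving N* = 553·(1 - 0.299) = 388.
From dH/dt = 0: 0.00335·388 - 0.301 = 0.0348P*, so P* = 0.997/0.0348 = 28.7.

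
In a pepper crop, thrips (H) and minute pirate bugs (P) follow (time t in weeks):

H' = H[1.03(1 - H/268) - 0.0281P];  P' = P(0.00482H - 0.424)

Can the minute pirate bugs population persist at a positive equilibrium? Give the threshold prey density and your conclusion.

The predator equation gives dP/dt > 0 only when H > 0.424/0.00482 = 88.
Without the predator, H → K = 268. Since 268 > 88, the predator can invade and persist.

Threshold H = 88; K > 88, so yes, the predator persists.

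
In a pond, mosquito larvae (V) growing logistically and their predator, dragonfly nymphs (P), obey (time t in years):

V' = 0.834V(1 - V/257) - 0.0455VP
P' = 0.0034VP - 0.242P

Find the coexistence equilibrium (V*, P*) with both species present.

From dP/dt = 0 with P > 0: 0.0034V* = 0.242, so V* = 71.2.
Substitute into dV/dt = 0: 0.834(1 - 71.2/257) = 0.0455P*.
The bracket is 0.723, giving P* = 0.603/0.0455 = 13.3.

V* ≈ 71.2, P* ≈ 13.3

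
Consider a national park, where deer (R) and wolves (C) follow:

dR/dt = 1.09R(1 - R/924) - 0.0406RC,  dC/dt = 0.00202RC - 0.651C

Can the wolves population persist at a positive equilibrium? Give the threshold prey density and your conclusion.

Threshold R = 322; K > 322, so yes, the predator persists.

The predator equation gives dC/dt > 0 only when R > 0.651/0.00202 = 322.
Without the predator, R → K = 924. Since 924 > 322, the predator can invade and persist.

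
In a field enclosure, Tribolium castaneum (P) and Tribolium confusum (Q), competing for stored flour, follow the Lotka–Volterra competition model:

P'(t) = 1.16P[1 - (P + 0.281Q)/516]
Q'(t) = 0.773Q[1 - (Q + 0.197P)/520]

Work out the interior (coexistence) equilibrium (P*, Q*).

Setting both brackets to zero gives the nullclines P + 0.281Q = 516 and 0.197P + Q = 520.
Substituting Q = 520 - 0.197P into the first: P(1 - 0.281·0.197) = 516 - 0.281·520.
So P* = 370/0.945 = 392, and then Q* = 520 - 0.197·392 = 443.

P* ≈ 392, Q* ≈ 443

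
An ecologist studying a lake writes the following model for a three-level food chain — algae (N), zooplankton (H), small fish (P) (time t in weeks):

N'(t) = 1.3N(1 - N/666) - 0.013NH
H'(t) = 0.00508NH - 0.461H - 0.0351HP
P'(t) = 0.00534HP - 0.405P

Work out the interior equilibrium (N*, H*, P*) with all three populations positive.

From dP/dt = 0: 0.00534H* = 0.405, so H* = 75.8.
From dN/dt = 0: 1.3(1 - N*/666) = 0.013·75.8, giving N* = 666·(1 - 0.758) = 161.
From dH/dt = 0: 0.00508·161 - 0.461 = 0.0351P*, so P* = 0.356/0.0351 = 10.2.

N* ≈ 161, H* ≈ 75.8, P* ≈ 10.2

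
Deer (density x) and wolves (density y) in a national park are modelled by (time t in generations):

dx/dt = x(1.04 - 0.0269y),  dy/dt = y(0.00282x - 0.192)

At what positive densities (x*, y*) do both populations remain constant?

Set dy/dt = 0 with y > 0: 0.00282x - 0.192 = 0, so x* = 0.192/0.00282 = 68.1.
Set dx/dt = 0 with x > 0: 1.04 - 0.0269y = 0, so y* = 1.04/0.0269 = 38.7.

x* ≈ 68.1, y* ≈ 38.7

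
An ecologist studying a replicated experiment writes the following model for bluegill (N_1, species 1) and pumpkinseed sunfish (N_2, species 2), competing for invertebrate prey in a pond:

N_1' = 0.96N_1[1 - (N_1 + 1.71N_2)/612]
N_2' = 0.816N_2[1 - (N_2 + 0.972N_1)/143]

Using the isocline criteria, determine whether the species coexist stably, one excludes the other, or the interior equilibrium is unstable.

species 1 excludes species 2

Compare the nullcline intercepts: K1/α12 = 612/1.71 = 358 > K2 = 143; K2/α21 = 143/0.972 = 147 < K1 = 612.
Since the inequalities point opposite ways, species 1 can invade but species 2 cannot.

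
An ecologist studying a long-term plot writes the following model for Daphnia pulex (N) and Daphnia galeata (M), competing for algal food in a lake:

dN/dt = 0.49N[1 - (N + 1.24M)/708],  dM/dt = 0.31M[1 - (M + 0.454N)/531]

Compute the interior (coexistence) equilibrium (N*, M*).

Setting both brackets to zero gives the nullclines N + 1.24M = 708 and 0.454N + M = 531.
Substituting M = 531 - 0.454N into the first: N(1 - 1.24·0.454) = 708 - 1.24·531.
So N* = 49.6/0.437 = 113, and then M* = 531 - 0.454·113 = 480.

N* ≈ 113, M* ≈ 480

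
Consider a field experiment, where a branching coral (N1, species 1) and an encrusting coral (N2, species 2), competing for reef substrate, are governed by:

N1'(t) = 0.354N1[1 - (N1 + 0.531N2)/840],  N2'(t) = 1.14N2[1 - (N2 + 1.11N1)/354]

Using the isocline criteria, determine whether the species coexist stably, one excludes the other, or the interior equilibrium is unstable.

Compare the nullcline intercepts: K1/α12 = 840/0.531 = 1580 > K2 = 354; K2/α21 = 354/1.11 = 319 < K1 = 840.
Since the inequalities point opposite ways, species 1 can invade but species 2 cannot.

species 1 excludes species 2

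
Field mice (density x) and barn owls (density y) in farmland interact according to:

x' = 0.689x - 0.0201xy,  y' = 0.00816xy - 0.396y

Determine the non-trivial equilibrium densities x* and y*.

Set dy/dt = 0 with y > 0: 0.00816x - 0.396 = 0, so x* = 0.396/0.00816 = 48.5.
Set dx/dt = 0 with x > 0: 0.689 - 0.0201y = 0, so y* = 0.689/0.0201 = 34.3.

x* ≈ 48.5, y* ≈ 34.3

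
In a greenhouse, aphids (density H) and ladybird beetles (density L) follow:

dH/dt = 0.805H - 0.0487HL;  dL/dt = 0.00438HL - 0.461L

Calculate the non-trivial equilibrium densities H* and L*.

H* ≈ 105, L* ≈ 16.5

Set dL/dt = 0 with L > 0: 0.00438H - 0.461 = 0, so H* = 0.461/0.00438 = 105.
Set dH/dt = 0 with H > 0: 0.805 - 0.0487L = 0, so L* = 0.805/0.0487 = 16.5.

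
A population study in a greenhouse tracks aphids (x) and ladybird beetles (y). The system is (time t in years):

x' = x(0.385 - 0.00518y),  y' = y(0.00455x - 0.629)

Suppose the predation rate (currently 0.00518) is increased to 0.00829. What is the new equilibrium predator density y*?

y* ≈ 46.4

At the interior fixed point, setting dx/dt = 0 with x > 0 fixes y* = (prey growth rate)/(xy coefficient) — independent of the other coefficients.
With the change, y* = 0.385/0.00829 = 46.4; it falls from 74.3.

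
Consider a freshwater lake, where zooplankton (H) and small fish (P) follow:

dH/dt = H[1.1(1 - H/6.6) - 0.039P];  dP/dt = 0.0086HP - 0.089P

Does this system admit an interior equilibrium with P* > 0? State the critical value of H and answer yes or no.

The predator equation gives dP/dt > 0 only when H > 0.089/0.0086 = 10.3.
Without the predator, H → K = 6.6. Since 6.6 < 10.3, the predator cannot invade.

Threshold H = 10.3; K < 10.3, so no, the predator goes extinct.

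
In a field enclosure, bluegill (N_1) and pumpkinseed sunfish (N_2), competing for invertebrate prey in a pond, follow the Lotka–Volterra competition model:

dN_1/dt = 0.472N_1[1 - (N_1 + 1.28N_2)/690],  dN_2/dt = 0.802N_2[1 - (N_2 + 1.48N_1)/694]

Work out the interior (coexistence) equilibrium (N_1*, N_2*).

Setting both brackets to zero gives the nullclines N_1 + 1.28N_2 = 690 and 1.48N_1 + N_2 = 694.
Substituting N_2 = 694 - 1.48N_1 into the first: N_1(1 - 1.28·1.48) = 690 - 1.28·694.
So N_1* = -198/-0.894 = 222, and then N_2* = 694 - 1.48·222 = 366.

N_1* ≈ 222, N_2* ≈ 366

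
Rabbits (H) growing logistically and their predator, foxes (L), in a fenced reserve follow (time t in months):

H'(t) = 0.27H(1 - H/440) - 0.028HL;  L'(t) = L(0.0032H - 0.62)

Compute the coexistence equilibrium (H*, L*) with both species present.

H* ≈ 194, L* ≈ 5.4

From dL/dt = 0 with L > 0: 0.0032H* = 0.62, so H* = 194.
Substitute into dH/dt = 0: 0.27(1 - 194/440) = 0.028L*.
The bracket is 0.56, giving L* = 0.151/0.028 = 5.4.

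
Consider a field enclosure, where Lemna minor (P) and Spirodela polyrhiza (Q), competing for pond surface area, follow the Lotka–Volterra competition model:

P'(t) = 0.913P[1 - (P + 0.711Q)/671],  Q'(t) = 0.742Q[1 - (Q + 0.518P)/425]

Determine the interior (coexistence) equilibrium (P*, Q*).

P* ≈ 584, Q* ≈ 123

Setting both brackets to zero gives the nullclines P + 0.711Q = 671 and 0.518P + Q = 425.
Substituting Q = 425 - 0.518P into the first: P(1 - 0.711·0.518) = 671 - 0.711·425.
So P* = 369/0.632 = 584, and then Q* = 425 - 0.518·584 = 123.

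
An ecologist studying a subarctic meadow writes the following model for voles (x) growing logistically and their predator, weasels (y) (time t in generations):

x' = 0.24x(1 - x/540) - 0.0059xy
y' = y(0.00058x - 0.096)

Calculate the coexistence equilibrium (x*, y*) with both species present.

From dy/dt = 0 with y > 0: 0.00058x* = 0.096, so x* = 166.
Substitute into dx/dt = 0: 0.24(1 - 166/540) = 0.0059y*.
The bracket is 0.693, giving y* = 0.166/0.0059 = 28.2.

x* ≈ 166, y* ≈ 28.2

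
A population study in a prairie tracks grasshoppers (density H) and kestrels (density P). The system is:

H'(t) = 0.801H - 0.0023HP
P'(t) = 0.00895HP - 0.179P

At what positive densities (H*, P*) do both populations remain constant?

Set dP/dt = 0 with P > 0: 0.00895H - 0.179 = 0, so H* = 0.179/0.00895 = 20.
Set dH/dt = 0 with H > 0: 0.801 - 0.0023P = 0, so P* = 0.801/0.0023 = 348.

H* ≈ 20, P* ≈ 348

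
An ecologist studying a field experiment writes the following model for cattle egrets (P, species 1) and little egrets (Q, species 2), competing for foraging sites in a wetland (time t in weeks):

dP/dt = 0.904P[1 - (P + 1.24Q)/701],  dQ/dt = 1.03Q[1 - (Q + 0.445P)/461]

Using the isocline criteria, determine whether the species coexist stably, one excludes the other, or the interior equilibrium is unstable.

stable coexistence

Compare the nullcline intercepts: K1/α12 = 701/1.24 = 565 > K2 = 461; K2/α21 = 461/0.445 = 1040 > K1 = 701.
Since both inequalities hold, each species can invade when rare, so the interior equilibrium is stable.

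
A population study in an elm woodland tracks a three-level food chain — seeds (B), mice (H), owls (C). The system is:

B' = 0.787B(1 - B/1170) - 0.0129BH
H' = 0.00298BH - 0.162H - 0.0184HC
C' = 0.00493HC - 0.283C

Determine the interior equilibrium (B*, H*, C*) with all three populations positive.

B* ≈ 69.1, H* ≈ 57.4, C* ≈ 2.39

From dC/dt = 0: 0.00493H* = 0.283, so H* = 57.4.
From dB/dt = 0: 0.787(1 - B*/1170) = 0.0129·57.4, giving B* = 1170·(1 - 0.941) = 69.1.
From dH/dt = 0: 0.00298·69.1 - 0.162 = 0.0184C*, so C* = 0.044/0.0184 = 2.39.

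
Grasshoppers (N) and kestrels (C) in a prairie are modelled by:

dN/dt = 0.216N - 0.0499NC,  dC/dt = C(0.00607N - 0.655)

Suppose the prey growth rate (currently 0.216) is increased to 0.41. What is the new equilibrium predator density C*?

At the interior fixed point, setting dN/dt = 0 with N > 0 fixes C* = (prey growth rate)/(NC coefficient) — independent of the other coefficients.
With the change, C* = 0.41/0.0499 = 8.22; it rises from 4.33.

C* ≈ 8.22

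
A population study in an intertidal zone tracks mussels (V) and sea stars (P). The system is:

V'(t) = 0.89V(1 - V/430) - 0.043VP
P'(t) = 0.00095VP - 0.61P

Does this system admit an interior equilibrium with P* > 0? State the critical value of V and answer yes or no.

Threshold V = 642; K < 642, so no, the predator goes extinct.

The predator equation gives dP/dt > 0 only when V > 0.61/0.00095 = 642.
Without the predator, V → K = 430. Since 430 < 642, the predator cannot invade.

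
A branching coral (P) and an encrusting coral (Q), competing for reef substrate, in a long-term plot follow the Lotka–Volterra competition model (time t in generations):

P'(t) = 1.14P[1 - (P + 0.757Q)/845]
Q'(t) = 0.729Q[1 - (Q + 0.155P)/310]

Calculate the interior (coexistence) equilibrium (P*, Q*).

P* ≈ 691, Q* ≈ 203

Setting both brackets to zero gives the nullclines P + 0.757Q = 845 and 0.155P + Q = 310.
Substituting Q = 310 - 0.155P into the first: P(1 - 0.757·0.155) = 845 - 0.757·310.
So P* = 610/0.883 = 691, and then Q* = 310 - 0.155·691 = 203.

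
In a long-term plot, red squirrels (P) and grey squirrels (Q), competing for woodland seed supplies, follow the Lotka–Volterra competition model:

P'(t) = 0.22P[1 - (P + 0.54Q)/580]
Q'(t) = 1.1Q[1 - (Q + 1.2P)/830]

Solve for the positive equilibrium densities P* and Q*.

Setting both brackets to zero gives the nullclines P + 0.54Q = 580 and 1.2P + Q = 830.
Substituting Q = 830 - 1.2P into the first: P(1 - 0.54·1.2) = 580 - 0.54·830.
So P* = 132/0.352 = 374, and then Q* = 830 - 1.2·374 = 381.

P* ≈ 374, Q* ≈ 381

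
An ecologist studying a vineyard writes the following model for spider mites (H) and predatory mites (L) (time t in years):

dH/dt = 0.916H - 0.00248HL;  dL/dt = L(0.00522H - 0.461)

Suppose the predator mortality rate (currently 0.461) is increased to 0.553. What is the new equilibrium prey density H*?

At the interior fixed point, setting dL/dt = 0 with L > 0 fixes H* = (predator death rate)/(HL coefficient) — independent of the other coefficients.
With the change, H* = 0.553/0.00522 = 106; it rises from 88.3.

H* ≈ 106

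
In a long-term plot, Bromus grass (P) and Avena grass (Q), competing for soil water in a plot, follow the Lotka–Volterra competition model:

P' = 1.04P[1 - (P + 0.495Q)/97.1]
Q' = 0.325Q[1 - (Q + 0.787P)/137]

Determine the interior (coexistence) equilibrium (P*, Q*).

Setting both brackets to zero gives the nullclines P + 0.495Q = 97.1 and 0.787P + Q = 137.
Substituting Q = 137 - 0.787P into the first: P(1 - 0.495·0.787) = 97.1 - 0.495·137.
So P* = 29.3/0.61 = 48, and then Q* = 137 - 0.787·48 = 99.2.

P* ≈ 48, Q* ≈ 99.2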